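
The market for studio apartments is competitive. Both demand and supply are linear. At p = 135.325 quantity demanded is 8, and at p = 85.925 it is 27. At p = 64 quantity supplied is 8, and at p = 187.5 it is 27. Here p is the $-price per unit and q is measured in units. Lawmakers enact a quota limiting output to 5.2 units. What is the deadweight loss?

$514.90

Demand slope = (85.925 − 135.325)/(27 − 8) = −2.6, so p = 156.125 − 2.6q.
Supply slope = (187.5 − 64)/(27 − 8) = 6.5, so p = 12 + 6.5q.
Competitive equilibrium: 156.125 − 2.6q = 12 + 6.5q → q* = 15.8379, p* = 114.9464.
At q = 5.2: demand price = 156.125 − 2.6·5.2 = 142.605; supply price = 12 + 6.5·5.2 = 45.8.
Δq = 15.8379 − 5.2 = 10.6379; wedge = 142.605 − 45.8 = 96.805.
Deadweight loss = ½ × 10.6379 × 96.805 = $514.90.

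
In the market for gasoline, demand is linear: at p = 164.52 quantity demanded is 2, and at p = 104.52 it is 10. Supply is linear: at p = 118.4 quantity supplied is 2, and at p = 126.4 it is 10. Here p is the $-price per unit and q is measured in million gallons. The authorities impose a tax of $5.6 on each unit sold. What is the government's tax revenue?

$37.90 million

Demand slope = (104.52 − 164.52)/(10 − 2) = −7.5, so p = 179.52 − 7.5q.
Supply slope = (126.4 − 118.4)/(10 − 2) = 1, so p = 116.4 + q.
Competitive equilibrium: 179.52 − 7.5q = 116.4 + q → q* = 7.4259, p* = 123.8259.
With the tax, the buyer price exceeds the seller price by 5.6: (179.52 − 7.5q) − (116.4 + q) = 5.6 → q' = 6.7671.
Tax revenue = 5.6 × 6.7671 = $37.90 million.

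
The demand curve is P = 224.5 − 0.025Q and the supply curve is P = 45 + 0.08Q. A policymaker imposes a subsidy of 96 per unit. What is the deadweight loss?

43885.71

Competitive equilibrium: 224.5 − 0.025Q = 45 + 0.08Q → Q* = 1709.5238, P* = 181.7619.
The subsidy lowers effective supply by 96: P = 0.08Q − 51.
New quantity: 224.5 − 0.025Q = 0.08Q − 51 → Q' = 2623.8095.
Overproduction ΔQ = 2623.8095 − 1709.5238 = 914.2857; wedge = subsidy = 96.
The triangle = ½ × 914.2857 × 96 = 43885.71.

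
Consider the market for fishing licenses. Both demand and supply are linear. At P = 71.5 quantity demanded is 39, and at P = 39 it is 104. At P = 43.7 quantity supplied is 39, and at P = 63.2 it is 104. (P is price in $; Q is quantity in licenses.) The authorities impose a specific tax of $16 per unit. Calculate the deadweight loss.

Demand slope = (39 − 71.5)/(104 − 39) = −0.5, so P = 91 − 0.5Q.
Supply slope = (63.2 − 43.7)/(104 − 39) = 0.3, so P = 32 + 0.3Q.
Competitive equilibrium: 91 − 0.5Q = 32 + 0.3Q → Q* = 73.75, P* = 54.125.
With the tax, the buyer price exceeds the seller price by 16: (91 − 0.5Q) − (32 + 0.3Q) = 16 → Q' = 53.75.
ΔQ = 73.75 − 53.75 = 20; the wedge equals the tax, 16.
Deadweight loss = ½ × 20 × 16 = $160.

$160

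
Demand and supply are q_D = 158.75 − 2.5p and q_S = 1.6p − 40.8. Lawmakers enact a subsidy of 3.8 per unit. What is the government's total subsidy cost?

154.97

In inverse form: demand p = 63.5 − 0.4q, supply p = 25.5 + 0.625q.
Competitive equilibrium: 63.5 − 0.4q = 25.5 + 0.625q → q* = 37.0732, p* = 48.6707.
The subsidy lowers effective supply by 3.8: p = 21.7 + 0.625q.
New quantity: 63.5 − 0.4q = 21.7 + 0.625q → q' = 40.7805.
Total subsidy cost = 3.8 × 40.7805 = 154.97.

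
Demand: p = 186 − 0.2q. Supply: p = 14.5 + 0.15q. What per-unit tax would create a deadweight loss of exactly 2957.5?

Competitive equilibrium: 186 − 0.2q = 14.5 + 0.15q → q* = 490, p* = 88.
A tax t gives Δq = t/0.35 and wedge t, so DWL = t²/0.7.
t²/0.7 = 2957.5 → t² = 2070.25 → t = 45.5.

45.5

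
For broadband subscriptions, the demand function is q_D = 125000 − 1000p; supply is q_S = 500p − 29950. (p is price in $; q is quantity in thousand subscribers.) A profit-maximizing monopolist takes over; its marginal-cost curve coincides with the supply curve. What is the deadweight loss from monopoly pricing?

$44145.94 thousand

In inverse form: demand p = 125 − 0.001q, supply p = 59.9 + 0.002q.
Competitive equilibrium: 125 − 0.001q = 59.9 + 0.002q → q* = 21700, p* = 103.3.
Marginal revenue: MR = 125 − 0.002q. Set MR = MC: 125 − 0.002q = 59.9 + 0.002q → q_m = 16275.
Price p_m = 125 − 0.001·16275 = 108.725; MC(q_m) = 59.9 + 0.002·16275 = 92.45.
Competitive q* = 21700, so Δq = 5425; wedge = 108.725 − 92.45 = 16.275.
DWL = ½ × 5425 × 16.275 = $44145.94 thousand.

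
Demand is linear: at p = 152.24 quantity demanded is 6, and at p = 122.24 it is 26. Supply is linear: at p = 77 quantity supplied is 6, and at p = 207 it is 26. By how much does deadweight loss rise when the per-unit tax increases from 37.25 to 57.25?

118.125

Demand slope = (122.24 − 152.24)/(26 − 6) = −1.5, so p = 161.24 − 1.5q.
Supply slope = (207 − 77)/(26 − 6) = 6.5, so p = 38 + 6.5q.
Competitive equilibrium: 161.24 − 1.5q = 38 + 6.5q → q* = 15.405, p* = 138.1325.
For a per-unit tax t: Δq = t/8, so DWL = ½·t·(t/8) = t²/16.
At t = 37.25: DWL = 86.723. At t = 57.25: DWL = 204.848.
Increase = 204.848 − 86.723 = 118.125.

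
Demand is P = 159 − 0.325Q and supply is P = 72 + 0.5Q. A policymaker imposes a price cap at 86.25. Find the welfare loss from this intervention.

Competitive equilibrium: 159 − 0.325Q = 72 + 0.5Q → Q* = 105.45455, P* = 124.72727.
At the ceiling P = 86.25, quantity supplied = (86.25 − 72)/0.5 = 28.5.
Willingness to pay at Q' = 28.5: 159 − 0.325·28.5 = 149.7375.
ΔQ = 105.45455 − 28.5 = 76.95455; wedge = 149.7375 − 86.25 = 63.4875.
Deadweight loss = ½ × 76.95455 × 63.4875 = 2442.83.

2442.83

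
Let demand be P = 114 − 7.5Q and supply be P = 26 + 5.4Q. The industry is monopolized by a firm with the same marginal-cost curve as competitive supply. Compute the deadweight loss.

Competitive equilibrium: 114 − 7.5Q = 26 + 5.4Q → Q* = 6.8217, P* = 62.8372.
Marginal revenue: MR = 114 − 15Q. Set MR = MC: 114 − 15Q = 26 + 5.4Q → Q_m = 4.3137.
Price P_m = 114 − 7.5·4.3137 = 81.6473; MC(Q_m) = 26 + 5.4·4.3137 = 49.294.
Competitive Q* = 6.8217, so ΔQ = 2.508; wedge = 81.6473 − 49.294 = 32.3533.
DWL = ½ × 2.508 × 32.3533 = 40.57.

40.57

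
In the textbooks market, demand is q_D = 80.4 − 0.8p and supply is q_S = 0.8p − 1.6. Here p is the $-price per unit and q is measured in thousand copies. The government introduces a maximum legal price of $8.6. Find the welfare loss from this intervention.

In inverse form: demand p = 100.5 − 1.25q, supply p = 2 + 1.25q.
Competitive equilibrium: 100.5 − 1.25q = 2 + 1.25q → q* = 39.4, p* = 51.25.
At the ceiling p = 8.6, quantity supplied = (8.6 − 2)/1.25 = 5.28.
Willingness to pay at q' = 5.28: 100.5 − 1.25·5.28 = 93.9.
Δq = 39.4 − 5.28 = 34.12; wedge = 93.9 − 8.6 = 85.3.
Welfare loss = ½ × 34.12 × 85.3 = $1455.218 thousand.

$1455.218 thousand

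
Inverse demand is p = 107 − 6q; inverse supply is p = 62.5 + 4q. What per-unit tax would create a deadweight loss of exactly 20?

Competitive equilibrium: 107 − 6q = 62.5 + 4q → q* = 4.45, p* = 80.3.
A tax t gives Δq = t/10 and wedge t, so DWL = t²/20.
t²/20 = 20 → t² = 400 → t = 20.

20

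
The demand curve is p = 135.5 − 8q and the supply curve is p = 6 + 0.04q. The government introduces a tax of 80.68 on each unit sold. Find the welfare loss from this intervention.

Competitive equilibrium: 135.5 − 8q = 6 + 0.04q → q* = 16.106965, p* = 6.644279.
With the tax, the buyer price exceeds the seller price by 80.68: (135.5 − 8q) − (6 + 0.04q) = 80.68 → q' = 6.072139.
Δq = 16.106965 − 6.072139 = 10.034826; the wedge equals the tax, 80.68.
DWL = ½ × 10.034826 × 80.68 = 404.80.

404.80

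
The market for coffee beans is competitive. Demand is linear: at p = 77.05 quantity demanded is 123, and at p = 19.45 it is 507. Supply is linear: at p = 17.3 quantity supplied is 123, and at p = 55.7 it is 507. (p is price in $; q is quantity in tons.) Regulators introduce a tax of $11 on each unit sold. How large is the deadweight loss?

Demand slope = (19.45 − 77.05)/(507 − 123) = −0.15, so p = 95.5 − 0.15q.
Supply slope = (55.7 − 17.3)/(507 − 123) = 0.1, so p = 5 + 0.1q.
Competitive equilibrium: 95.5 − 0.15q = 5 + 0.1q → q* = 362, p* = 41.2.
With the tax, the buyer price exceeds the seller price by 11: (95.5 − 0.15q) − (5 + 0.1q) = 11 → q' = 318.
Δq = 362 − 318 = 44; the wedge equals the tax, 11.
DWL = ½ × 44 × 11 = $242.

$242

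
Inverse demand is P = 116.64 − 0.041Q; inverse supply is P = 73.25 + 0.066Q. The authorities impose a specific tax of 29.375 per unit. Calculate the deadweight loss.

4032.20

Competitive equilibrium: 116.64 − 0.041Q = 73.25 + 0.066Q → Q* = 405.514, P* = 100.0139.
With the tax, the buyer price exceeds the seller price by 29.375: (116.64 − 0.041Q) − (73.25 + 0.066Q) = 29.375 → Q' = 130.9813.
ΔQ = 405.514 − 130.9813 = 274.5327; the wedge equals the tax, 29.375.
The triangle = ½ × 274.5327 × 29.375 = 4032.20.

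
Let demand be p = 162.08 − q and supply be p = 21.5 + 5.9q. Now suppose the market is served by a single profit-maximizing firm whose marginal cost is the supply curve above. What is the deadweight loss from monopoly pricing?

22.95

Competitive equilibrium: 162.08 − q = 21.5 + 5.9q → q* = 20.3739, p* = 141.7061.
Marginal revenue: MR = 162.08 − 2q. Set MR = MC: 162.08 − 2q = 21.5 + 5.9q → q_m = 17.7949.
Price p_m = 162.08 − 1·17.7949 = 144.2851; MC(q_m) = 21.5 + 5.9·17.7949 = 126.4899.
Competitive q* = 20.3739, so Δq = 2.579; wedge = 144.2851 − 126.4899 = 17.7952.
The triangle = ½ × 2.579 × 17.7952 = 22.95.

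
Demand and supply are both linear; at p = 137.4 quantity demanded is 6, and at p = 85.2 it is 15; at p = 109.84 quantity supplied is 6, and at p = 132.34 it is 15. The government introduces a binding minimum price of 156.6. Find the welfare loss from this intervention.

Demand slope = (85.2 − 137.4)/(15 − 6) = −5.8, so p = 172.2 − 5.8q.
Supply slope = (132.34 − 109.84)/(15 − 6) = 2.5, so p = 94.84 + 2.5q.
Competitive equilibrium: 172.2 − 5.8q = 94.84 + 2.5q → q* = 9.3205, p* = 118.1412.
At the floor p = 156.6, quantity demanded = (172.2 − 156.6)/5.8 = 2.6897.
Sellers' marginal cost at q' = 2.6897: 94.84 + 2.5·2.6897 = 101.5643.
Δq = 9.3205 − 2.6897 = 6.6308; wedge = 156.6 − 101.5643 = 55.0357.
The triangle = ½ × 6.6308 × 55.0357 = 182.47.

182.47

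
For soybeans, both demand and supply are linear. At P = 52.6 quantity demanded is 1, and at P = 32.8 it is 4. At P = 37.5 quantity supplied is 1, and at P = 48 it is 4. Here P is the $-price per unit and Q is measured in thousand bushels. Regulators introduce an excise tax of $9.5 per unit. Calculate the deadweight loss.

$4.47 thousand

Demand slope = (32.8 − 52.6)/(4 − 1) = −6.6, so P = 59.2 − 6.6Q.
Supply slope = (48 − 37.5)/(4 − 1) = 3.5, so P = 34 + 3.5Q.
Competitive equilibrium: 59.2 − 6.6Q = 34 + 3.5Q → Q* = 2.495, P* = 42.7327.
With the tax, the buyer price exceeds the seller price by 9.5: (59.2 − 6.6Q) − (34 + 3.5Q) = 9.5 → Q' = 1.5545.
ΔQ = 2.495 − 1.5545 = 0.9405; the wedge equals the tax, 9.5.
DWL = ½ × 0.9405 × 9.5 = $4.47 thousand.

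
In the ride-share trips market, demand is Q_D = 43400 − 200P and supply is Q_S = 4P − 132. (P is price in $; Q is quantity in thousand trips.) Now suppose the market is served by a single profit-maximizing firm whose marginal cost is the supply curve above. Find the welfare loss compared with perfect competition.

In inverse form: demand P = 217 − 0.005Q, supply P = 33 + 0.25Q.
Competitive equilibrium: 217 − 0.005Q = 33 + 0.25Q → Q* = 721.5686, P* = 213.3922.
Marginal revenue: MR = 217 − 0.01Q. Set MR = MC: 217 − 0.01Q = 33 + 0.25Q → Q_m = 707.6923.
Price P_m = 217 − 0.005·707.6923 = 213.4615; MC(Q_m) = 33 + 0.25·707.6923 = 209.9231.
Competitive Q* = 721.5686, so ΔQ = 13.8763; wedge = 213.4615 − 209.9231 = 3.5384.
DWL = ½ × 13.8763 × 3.5384 = $24.55 thousand.

$24.55 thousand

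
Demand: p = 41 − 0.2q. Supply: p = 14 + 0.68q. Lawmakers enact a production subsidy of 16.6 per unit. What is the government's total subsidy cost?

822.45

Competitive equilibrium: 41 − 0.2q = 14 + 0.68q → q* = 30.68182, p* = 34.86364.
The subsidy lowers effective supply by 16.6: p = 0.68q − 2.6.
New quantity: 41 − 0.2q = 0.68q − 2.6 → q' = 49.54545.
Total subsidy cost = 16.6 × 49.54545 = 822.45.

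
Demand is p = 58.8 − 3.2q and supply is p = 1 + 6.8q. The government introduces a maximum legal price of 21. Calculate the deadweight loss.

40.29

Competitive equilibrium: 58.8 − 3.2q = 1 + 6.8q → q* = 5.78, p* = 40.304.
At the ceiling p = 21, quantity supplied = (21 − 1)/6.8 = 2.9412.
Willingness to pay at q' = 2.9412: 58.8 − 3.2·2.9412 = 49.3882.
Δq = 5.78 − 2.9412 = 2.8388; wedge = 49.3882 − 21 = 28.3882.
The triangle = ½ × 2.8388 × 28.3882 = 40.29.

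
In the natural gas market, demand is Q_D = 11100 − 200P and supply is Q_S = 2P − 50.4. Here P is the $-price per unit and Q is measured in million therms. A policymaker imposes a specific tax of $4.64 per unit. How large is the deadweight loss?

$21.32 million

In inverse form: demand P = 55.5 − 0.005Q, supply P = 25.2 + 0.5Q.
Competitive equilibrium: 55.5 − 0.005Q = 25.2 + 0.5Q → Q* = 60, P* = 55.2.
With the tax, the buyer price exceeds the seller price by 4.64: (55.5 − 0.005Q) − (25.2 + 0.5Q) = 4.64 → Q' = 50.8119.
ΔQ = 60 − 50.8119 = 9.1881; the wedge equals the tax, 4.64.
The triangle = ½ × 9.1881 × 4.64 = $21.32 million.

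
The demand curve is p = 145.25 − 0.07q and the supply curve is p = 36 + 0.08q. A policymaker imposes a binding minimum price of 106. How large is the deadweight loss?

2107.21

Competitive equilibrium: 145.25 − 0.07q = 36 + 0.08q → q* = 728.3333, p* = 94.2667.
At the floor p = 106, quantity demanded = (145.25 − 106)/0.07 = 560.7143.
Sellers' marginal cost at q' = 560.7143: 36 + 0.08·560.7143 = 80.8571.
Δq = 728.3333 − 560.7143 = 167.619; wedge = 106 − 80.8571 = 25.1429.
DWL = ½ × 167.619 × 25.1429 = 2107.21.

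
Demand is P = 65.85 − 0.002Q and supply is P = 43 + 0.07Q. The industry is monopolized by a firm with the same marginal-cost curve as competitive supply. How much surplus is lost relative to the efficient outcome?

2.65

Competitive equilibrium: 65.85 − 0.002Q = 43 + 0.07Q → Q* = 317.3611, P* = 65.2153.
Marginal revenue: MR = 65.85 − 0.004Q. Set MR = MC: 65.85 − 0.004Q = 43 + 0.07Q → Q_m = 308.7838.
Price P_m = 65.85 − 0.002·308.7838 = 65.2324; MC(Q_m) = 43 + 0.07·308.7838 = 64.6149.
Competitive Q* = 317.3611, so ΔQ = 8.5773; wedge = 65.2324 − 64.6149 = 0.6175.
Welfare loss = ½ × 8.5773 × 0.6175 = 2.65.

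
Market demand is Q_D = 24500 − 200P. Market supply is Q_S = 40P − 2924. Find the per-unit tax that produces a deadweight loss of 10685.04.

25.32

In inverse form: demand P = 122.5 − 0.005Q, supply P = 73.1 + 0.025Q.
Competitive equilibrium: 122.5 − 0.005Q = 73.1 + 0.025Q → Q* = 1646.6667, P* = 114.2667.
A tax t gives ΔQ = t/0.03 and wedge t, so DWL = t²/0.06.
t²/0.06 = 10685.04 → t² = 641.1024 → t = 25.32.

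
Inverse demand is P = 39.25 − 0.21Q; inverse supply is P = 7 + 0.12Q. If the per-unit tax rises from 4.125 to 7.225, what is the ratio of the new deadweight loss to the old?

3.068

Competitive equilibrium: 39.25 − 0.21Q = 7 + 0.12Q → Q* = 97.7273, P* = 18.7273.
For a per-unit tax t: ΔQ = t/0.33, so DWL = ½·t·(t/0.33) = t²/0.66.
At t = 4.125: DWL = 25.781. At t = 7.225: DWL = 79.092.
Ratio = (7.225/4.125)² = 3.068.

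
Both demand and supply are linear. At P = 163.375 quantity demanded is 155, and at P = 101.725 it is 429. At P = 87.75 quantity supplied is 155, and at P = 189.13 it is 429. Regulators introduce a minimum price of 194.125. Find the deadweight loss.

20698.06

Demand slope = (101.725 − 163.375)/(429 − 155) = −0.225, so P = 198.25 − 0.225Q.
Supply slope = (189.13 − 87.75)/(429 − 155) = 0.37, so P = 30.4 + 0.37Q.
Competitive equilibrium: 198.25 − 0.225Q = 30.4 + 0.37Q → Q* = 282.1008, P* = 134.7773.
At the floor P = 194.125, quantity demanded = (198.25 − 194.125)/0.225 = 18.3333.
Sellers' marginal cost at Q' = 18.3333: 30.4 + 0.37·18.3333 = 37.1833.
ΔQ = 282.1008 − 18.3333 = 263.7675; wedge = 194.125 − 37.1833 = 156.9417.
Deadweight loss = ½ × 263.7675 × 156.9417 = 20698.06.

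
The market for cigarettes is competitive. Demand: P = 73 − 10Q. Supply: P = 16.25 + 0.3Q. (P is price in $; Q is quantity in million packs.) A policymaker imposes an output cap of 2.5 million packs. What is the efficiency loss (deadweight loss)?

Competitive equilibrium: 73 − 10Q = 16.25 + 0.3Q → Q* = 5.5097, P* = 17.9029.
At Q = 2.5: demand price = 73 − 10·2.5 = 48; supply price = 16.25 + 0.3·2.5 = 17.
ΔQ = 5.5097 − 2.5 = 3.0097; wedge = 48 − 17 = 31.
The triangle = ½ × 3.0097 × 31 = $46.65 million.

$46.65 million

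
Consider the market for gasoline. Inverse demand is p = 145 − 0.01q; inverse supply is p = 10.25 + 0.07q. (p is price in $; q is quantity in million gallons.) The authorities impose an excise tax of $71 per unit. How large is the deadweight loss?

$31506.25 million

Competitive equilibrium: 145 − 0.01q = 10.25 + 0.07q → q* = 1684.375, p* = 128.1563.
With the tax, the buyer price exceeds the seller price by 71: (145 − 0.01q) − (10.25 + 0.07q) = 71 → q' = 796.875.
Δq = 1684.375 − 796.875 = 887.5; the wedge equals the tax, 71.
Welfare loss = ½ × 887.5 × 71 = $31506.25 million.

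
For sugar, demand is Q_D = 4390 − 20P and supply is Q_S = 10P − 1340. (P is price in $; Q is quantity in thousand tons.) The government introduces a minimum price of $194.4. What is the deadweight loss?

In inverse form: demand P = 219.5 − 0.05Q, supply P = 134 + 0.1Q.
Competitive equilibrium: 219.5 − 0.05Q = 134 + 0.1Q → Q* = 570, P* = 191.
At the floor P = 194.4, quantity demanded = (219.5 − 194.4)/0.05 = 502.
Sellers' marginal cost at Q' = 502: 134 + 0.1·502 = 184.2.
ΔQ = 570 − 502 = 68; wedge = 194.4 − 184.2 = 10.2.
The triangle = ½ × 68 × 10.2 = $346.80 thousand.

$346.80 thousand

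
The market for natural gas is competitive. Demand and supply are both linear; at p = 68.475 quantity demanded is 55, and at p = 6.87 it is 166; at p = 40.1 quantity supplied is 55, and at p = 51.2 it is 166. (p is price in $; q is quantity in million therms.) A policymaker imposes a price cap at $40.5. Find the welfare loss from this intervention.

Demand slope = (6.87 − 68.475)/(166 − 55) = −0.555, so p = 99 − 0.555q.
Supply slope = (51.2 − 40.1)/(166 − 55) = 0.1, so p = 34.6 + 0.1q.
Competitive equilibrium: 99 − 0.555q = 34.6 + 0.1q → q* = 98.3206, p* = 44.4321.
At the ceiling p = 40.5, quantity supplied = (40.5 − 34.6)/0.1 = 59.
Willingness to pay at q' = 59: 99 − 0.555·59 = 66.255.
Δq = 98.3206 − 59 = 39.3206; wedge = 66.255 − 40.5 = 25.755.
Deadweight loss = ½ × 39.3206 × 25.755 = $506.35 million.

$506.35 million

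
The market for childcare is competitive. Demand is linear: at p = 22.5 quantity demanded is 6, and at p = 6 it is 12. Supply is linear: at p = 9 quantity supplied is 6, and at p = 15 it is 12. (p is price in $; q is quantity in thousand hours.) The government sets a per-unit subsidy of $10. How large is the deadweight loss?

$13.33 thousand

Demand slope = (6 − 22.5)/(12 − 6) = −2.75, so p = 39 − 2.75q.
Supply slope = (15 − 9)/(12 − 6) = 1, so p = 3 + q.
Competitive equilibrium: 39 − 2.75q = 3 + q → q* = 9.6, p* = 12.6.
The subsidy lowers effective supply by 10: p = q − 7.
New quantity: 39 − 2.75q = q − 7 → q' = 12.2667.
Overproduction Δq = 12.2667 − 9.6 = 2.6667; wedge = subsidy = 10.
Deadweight loss = ½ × 2.6667 × 10 = $13.33 thousand.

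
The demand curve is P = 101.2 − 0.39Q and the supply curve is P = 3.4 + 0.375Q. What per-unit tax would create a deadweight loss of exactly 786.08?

Competitive equilibrium: 101.2 − 0.39Q = 3.4 + 0.375Q → Q* = 127.8431, P* = 51.3412.
A tax t gives ΔQ = t/0.765 and wedge t, so DWL = t²/1.53.
t²/1.53 = 786.08 → t² = 1202.7024 → t = 34.68.

34.68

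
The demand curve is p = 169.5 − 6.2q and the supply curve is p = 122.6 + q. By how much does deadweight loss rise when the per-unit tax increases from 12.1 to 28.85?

47.63

Competitive equilibrium: 169.5 − 6.2q = 122.6 + q → q* = 6.5139, p* = 129.1139.
For a per-unit tax t: Δq = t/7.2, so DWL = ½·t·(t/7.2) = t²/14.4.
At t = 12.1: DWL = 10.167. At t = 28.85: DWL = 57.8.
Increase = 57.8 − 10.167 = 47.63.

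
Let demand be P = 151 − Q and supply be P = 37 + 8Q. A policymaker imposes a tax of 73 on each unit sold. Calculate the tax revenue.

332.56

Competitive equilibrium: 151 − Q = 37 + 8Q → Q* = 12.6667, P* = 138.3333.
With the tax, the buyer price exceeds the seller price by 73: (151 − Q) − (37 + 8Q) = 73 → Q' = 4.5556.
Tax revenue = 73 × 4.5556 = 332.56.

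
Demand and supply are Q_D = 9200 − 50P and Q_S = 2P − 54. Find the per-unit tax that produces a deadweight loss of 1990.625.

45.5

In inverse form: demand P = 184 − 0.02Q, supply P = 27 + 0.5Q.
Competitive equilibrium: 184 − 0.02Q = 27 + 0.5Q → Q* = 301.9231, P* = 177.9615.
A tax t gives ΔQ = t/0.52 and wedge t, so DWL = t²/1.04.
t²/1.04 = 1990.625 → t² = 2070.25 → t = 45.5.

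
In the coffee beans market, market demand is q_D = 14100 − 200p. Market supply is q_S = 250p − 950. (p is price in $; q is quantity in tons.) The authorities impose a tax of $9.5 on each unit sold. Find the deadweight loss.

$5013.89

In inverse form: demand p = 70.5 − 0.005q, supply p = 3.8 + 0.004q.
Competitive equilibrium: 70.5 − 0.005q = 3.8 + 0.004q → q* = 7411.1111, p* = 33.4444.
With the tax, the buyer price exceeds the seller price by 9.5: (70.5 − 0.005q) − (3.8 + 0.004q) = 9.5 → q' = 6355.5556.
Δq = 7411.1111 − 6355.5556 = 1055.5555; the wedge equals the tax, 9.5.
DWL = ½ × 1055.5555 × 9.5 = $5013.89.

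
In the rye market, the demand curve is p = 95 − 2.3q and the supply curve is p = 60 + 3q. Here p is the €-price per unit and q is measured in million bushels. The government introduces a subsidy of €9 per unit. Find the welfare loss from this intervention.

€7.64 million

Competitive equilibrium: 95 − 2.3q = 60 + 3q → q* = 6.6038, p* = 79.8113.
The subsidy lowers effective supply by 9: p = 51 + 3q.
New quantity: 95 − 2.3q = 51 + 3q → q' = 8.3019.
Overproduction Δq = 8.3019 − 6.6038 = 1.6981; wedge = subsidy = 9.
The triangle = ½ × 1.6981 × 9 = €7.64 million.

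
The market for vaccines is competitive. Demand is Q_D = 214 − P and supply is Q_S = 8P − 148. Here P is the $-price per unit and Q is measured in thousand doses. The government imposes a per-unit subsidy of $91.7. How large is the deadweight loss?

$3737.28 thousand

In inverse form: demand P = 214 − Q, supply P = 18.5 + 0.125Q.
Competitive equilibrium: 214 − Q = 18.5 + 0.125Q → Q* = 173.7778, P* = 40.2222.
The subsidy lowers effective supply by 91.7: P = 0.125Q − 73.2.
New quantity: 214 − Q = 0.125Q − 73.2 → Q' = 255.2889.
Overproduction ΔQ = 255.2889 − 173.7778 = 81.5111; wedge = subsidy = 91.7.
Deadweight loss = ½ × 81.5111 × 91.7 = $3737.28 thousand.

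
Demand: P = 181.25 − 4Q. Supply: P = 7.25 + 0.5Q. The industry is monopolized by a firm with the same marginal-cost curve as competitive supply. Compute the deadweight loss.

744.97

Competitive equilibrium: 181.25 − 4Q = 7.25 + 0.5Q → Q* = 38.6667, P* = 26.5833.
Marginal revenue: MR = 181.25 − 8Q. Set MR = MC: 181.25 − 8Q = 7.25 + 0.5Q → Q_m = 20.4706.
Price P_m = 181.25 − 4·20.4706 = 99.3676; MC(Q_m) = 7.25 + 0.5·20.4706 = 17.4853.
Competitive Q* = 38.6667, so ΔQ = 18.1961; wedge = 99.3676 − 17.4853 = 81.8823.
DWL = ½ × 18.1961 × 81.8823 = 744.97.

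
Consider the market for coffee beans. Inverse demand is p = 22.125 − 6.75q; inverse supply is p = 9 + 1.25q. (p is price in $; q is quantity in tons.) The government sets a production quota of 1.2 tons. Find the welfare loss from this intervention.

$0.78

Competitive equilibrium: 22.125 − 6.75q = 9 + 1.25q → q* = 1.6406, p* = 11.0508.
At q = 1.2: demand price = 22.125 − 6.75·1.2 = 14.025; supply price = 9 + 1.25·1.2 = 10.5.
Δq = 1.6406 − 1.2 = 0.4406; wedge = 14.025 − 10.5 = 3.525.
The triangle = ½ × 0.4406 × 3.525 = $0.78.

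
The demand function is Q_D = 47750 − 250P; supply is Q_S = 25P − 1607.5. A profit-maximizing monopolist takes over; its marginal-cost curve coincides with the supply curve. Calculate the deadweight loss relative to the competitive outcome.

1266.80

In inverse form: demand P = 191 − 0.004Q, supply P = 64.3 + 0.04Q.
Competitive equilibrium: 191 − 0.004Q = 64.3 + 0.04Q → Q* = 2879.54545, P* = 179.48182.
Marginal revenue: MR = 191 − 0.008Q. Set MR = MC: 191 − 0.008Q = 64.3 + 0.04Q → Q_m = 2639.58333.
Price P_m = 191 − 0.004·2639.58333 = 180.44167; MC(Q_m) = 64.3 + 0.04·2639.58333 = 169.88333.
Competitive Q* = 2879.54545, so ΔQ = 239.96212; wedge = 180.44167 − 169.88333 = 10.55834.
The triangle = ½ × 239.96212 × 10.55834 = 1266.80.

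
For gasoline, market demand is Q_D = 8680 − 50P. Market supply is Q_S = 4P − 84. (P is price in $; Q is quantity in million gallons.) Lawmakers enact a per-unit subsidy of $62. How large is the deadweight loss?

$7118.52 million

In inverse form: demand P = 173.6 − 0.02Q, supply P = 21 + 0.25Q.
Competitive equilibrium: 173.6 − 0.02Q = 21 + 0.25Q → Q* = 565.1852, P* = 162.2963.
The subsidy lowers effective supply by 62: P = 0.25Q − 41.
New quantity: 173.6 − 0.02Q = 0.25Q − 41 → Q' = 794.8148.
Overproduction ΔQ = 794.8148 − 565.1852 = 229.6296; wedge = subsidy = 62.
Welfare loss = ½ × 229.6296 × 62 = $7118.52 million.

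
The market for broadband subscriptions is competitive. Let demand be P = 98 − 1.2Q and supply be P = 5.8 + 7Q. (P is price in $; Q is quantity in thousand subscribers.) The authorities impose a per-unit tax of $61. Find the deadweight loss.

$226.89 thousand

Competitive equilibrium: 98 − 1.2Q = 5.8 + 7Q → Q* = 11.2439, P* = 84.5073.
With the tax, the buyer price exceeds the seller price by 61: (98 − 1.2Q) − (5.8 + 7Q) = 61 → Q' = 3.8049.
ΔQ = 11.2439 − 3.8049 = 7.439; the wedge equals the tax, 61.
The triangle = ½ × 7.439 × 61 = $226.89 thousand.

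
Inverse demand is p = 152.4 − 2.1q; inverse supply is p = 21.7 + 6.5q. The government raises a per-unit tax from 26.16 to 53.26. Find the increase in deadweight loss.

125.13

Competitive equilibrium: 152.4 − 2.1q = 21.7 + 6.5q → q* = 15.1977, p* = 120.4849.
For a per-unit tax t: Δq = t/8.6, so DWL = ½·t·(t/8.6) = t²/17.2.
At t = 26.16: DWL = 39.788. At t = 53.26: DWL = 164.92.
Increase = 164.92 − 39.788 = 125.13.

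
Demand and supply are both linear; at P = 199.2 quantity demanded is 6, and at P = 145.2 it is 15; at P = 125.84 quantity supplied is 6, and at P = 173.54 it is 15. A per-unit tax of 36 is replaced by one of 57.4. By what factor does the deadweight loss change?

Demand slope = (145.2 − 199.2)/(15 − 6) = −6, so P = 235.2 − 6Q.
Supply slope = (173.54 − 125.84)/(15 − 6) = 5.3, so P = 94.04 + 5.3Q.
Competitive equilibrium: 235.2 − 6Q = 94.04 + 5.3Q → Q* = 12.492, P* = 160.2478.
For a per-unit tax t: ΔQ = t/11.3, so DWL = ½·t·(t/11.3) = t²/22.6.
At t = 36: DWL = 57.345. At t = 57.4: DWL = 145.786.
Ratio = (57.4/36)² = 2.542.

2.542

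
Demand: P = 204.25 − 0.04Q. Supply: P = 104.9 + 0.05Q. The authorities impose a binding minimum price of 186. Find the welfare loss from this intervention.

Competitive equilibrium: 204.25 − 0.04Q = 104.9 + 0.05Q → Q* = 1103.8889, P* = 160.0944.
At the floor P = 186, quantity demanded = (204.25 − 186)/0.04 = 456.25.
Sellers' marginal cost at Q' = 456.25: 104.9 + 0.05·456.25 = 127.7125.
ΔQ = 1103.8889 − 456.25 = 647.6389; wedge = 186 − 127.7125 = 58.2875.
DWL = ½ × 647.6389 × 58.2875 = 18874.63.

18874.63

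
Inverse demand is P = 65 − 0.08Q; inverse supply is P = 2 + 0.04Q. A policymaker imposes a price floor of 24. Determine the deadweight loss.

Competitive equilibrium: 65 − 0.08Q = 2 + 0.04Q → Q* = 525, P* = 23.
At the floor P = 24, quantity demanded = (65 − 24)/0.08 = 512.5.
Sellers' marginal cost at Q' = 512.5: 2 + 0.04·512.5 = 22.5.
ΔQ = 525 − 512.5 = 12.5; wedge = 24 − 22.5 = 1.5.
DWL = ½ × 12.5 × 1.5 = 9.375.

9.375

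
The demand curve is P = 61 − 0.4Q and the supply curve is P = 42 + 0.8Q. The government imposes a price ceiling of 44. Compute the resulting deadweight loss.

Competitive equilibrium: 61 − 0.4Q = 42 + 0.8Q → Q* = 15.8333, P* = 54.6667.
At the ceiling P = 44, quantity supplied = (44 − 42)/0.8 = 2.5.
Willingness to pay at Q' = 2.5: 61 − 0.4·2.5 = 60.
ΔQ = 15.8333 − 2.5 = 13.3333; wedge = 60 − 44 = 16.
Welfare loss = ½ × 13.3333 × 16 = 106.67.

106.67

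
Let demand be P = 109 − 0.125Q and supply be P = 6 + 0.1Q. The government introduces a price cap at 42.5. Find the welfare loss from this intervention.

968.37

Competitive equilibrium: 109 − 0.125Q = 6 + 0.1Q → Q* = 457.7778, P* = 51.7778.
At the ceiling P = 42.5, quantity supplied = (42.5 − 6)/0.1 = 365.
Willingness to pay at Q' = 365: 109 − 0.125·365 = 63.375.
ΔQ = 457.7778 − 365 = 92.7778; wedge = 63.375 − 42.5 = 20.875.
Deadweight loss = ½ × 92.7778 × 20.875 = 968.37.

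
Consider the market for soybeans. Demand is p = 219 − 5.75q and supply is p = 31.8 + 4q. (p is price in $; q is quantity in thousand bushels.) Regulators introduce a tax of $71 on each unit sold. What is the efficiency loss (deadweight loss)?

$258.51 thousand

Competitive equilibrium: 219 − 5.75q = 31.8 + 4q → q* = 19.2, p* = 108.6.
With the tax, the buyer price exceeds the seller price by 71: (219 − 5.75q) − (31.8 + 4q) = 71 → q' = 11.9179.
Δq = 19.2 − 11.9179 = 7.2821; the wedge equals the tax, 71.
Deadweight loss = ½ × 7.2821 × 71 = $258.51 thousand.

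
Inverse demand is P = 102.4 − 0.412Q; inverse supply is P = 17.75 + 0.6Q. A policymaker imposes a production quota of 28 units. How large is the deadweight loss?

Competitive equilibrium: 102.4 − 0.412Q = 17.75 + 0.6Q → Q* = 83.6462, P* = 67.9377.
At Q = 28: demand price = 102.4 − 0.412·28 = 90.864; supply price = 17.75 + 0.6·28 = 34.55.
ΔQ = 83.6462 − 28 = 55.6462; wedge = 90.864 − 34.55 = 56.314.
The triangle = ½ × 55.6462 × 56.314 = 1566.83.

1566.83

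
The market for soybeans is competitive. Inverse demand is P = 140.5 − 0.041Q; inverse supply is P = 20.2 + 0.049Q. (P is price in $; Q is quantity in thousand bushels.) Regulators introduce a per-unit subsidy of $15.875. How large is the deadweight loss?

Competitive equilibrium: 140.5 − 0.041Q = 20.2 + 0.049Q → Q* = 1336.6667, P* = 85.6967.
The subsidy lowers effective supply by 15.875: P = 4.325 + 0.049Q.
New quantity: 140.5 − 0.041Q = 4.325 + 0.049Q → Q' = 1513.0556.
Overproduction ΔQ = 1513.0556 − 1336.6667 = 176.3889; wedge = subsidy = 15.875.
The triangle = ½ × 176.3889 × 15.875 = $1400.09 thousand.

$1400.09 thousand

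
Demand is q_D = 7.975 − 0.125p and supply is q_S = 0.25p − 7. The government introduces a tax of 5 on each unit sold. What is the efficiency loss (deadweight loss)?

1.04

In inverse form: demand p = 63.8 − 8q, supply p = 28 + 4q.
Competitive equilibrium: 63.8 − 8q = 28 + 4q → q* = 2.9833, p* = 39.9333.
With the tax, the buyer price exceeds the seller price by 5: (63.8 − 8q) − (28 + 4q) = 5 → q' = 2.5667.
Δq = 2.9833 − 2.5667 = 0.4166; the wedge equals the tax, 5.
DWL = ½ × 0.4166 × 5 = 1.04.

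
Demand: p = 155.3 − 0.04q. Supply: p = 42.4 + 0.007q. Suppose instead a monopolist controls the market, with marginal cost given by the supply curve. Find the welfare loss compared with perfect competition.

28664.31

Competitive equilibrium: 155.3 − 0.04q = 42.4 + 0.007q → q* = 2402.12766, p* = 59.21489.
Marginal revenue: MR = 155.3 − 0.08q. Set MR = MC: 155.3 − 0.08q = 42.4 + 0.007q → q_m = 1297.70115.
Price p_m = 155.3 − 0.04·1297.70115 = 103.39195; MC(q_m) = 42.4 + 0.007·1297.70115 = 51.48391.
Competitive q* = 2402.12766, so Δq = 1104.42651; wedge = 103.39195 − 51.48391 = 51.90804.
The triangle = ½ × 1104.42651 × 51.90804 = 28664.31.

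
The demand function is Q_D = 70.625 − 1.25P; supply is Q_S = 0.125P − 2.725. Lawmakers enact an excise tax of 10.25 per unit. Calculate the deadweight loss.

In inverse form: demand P = 56.5 − 0.8Q, supply P = 21.8 + 8Q.
Competitive equilibrium: 56.5 − 0.8Q = 21.8 + 8Q → Q* = 3.9432, P* = 53.3455.
With the tax, the buyer price exceeds the seller price by 10.25: (56.5 − 0.8Q) − (21.8 + 8Q) = 10.25 → Q' = 2.7784.
ΔQ = 3.9432 − 2.7784 = 1.1648; the wedge equals the tax, 10.25.
Welfare loss = ½ × 1.1648 × 10.25 = 5.97.

5.97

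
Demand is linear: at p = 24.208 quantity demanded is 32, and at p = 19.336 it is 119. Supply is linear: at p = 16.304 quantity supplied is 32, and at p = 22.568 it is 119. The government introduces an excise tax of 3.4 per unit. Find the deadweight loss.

Demand slope = (19.336 − 24.208)/(119 − 32) = −0.056, so p = 26 − 0.056q.
Supply slope = (22.568 − 16.304)/(119 − 32) = 0.072, so p = 14 + 0.072q.
Competitive equilibrium: 26 − 0.056q = 14 + 0.072q → q* = 93.75, p* = 20.75.
With the tax, the buyer price exceeds the seller price by 3.4: (26 − 0.056q) − (14 + 0.072q) = 3.4 → q' = 67.1875.
Δq = 93.75 − 67.1875 = 26.5625; the wedge equals the tax, 3.4.
Welfare loss = ½ × 26.5625 × 3.4 = 45.16.

45.16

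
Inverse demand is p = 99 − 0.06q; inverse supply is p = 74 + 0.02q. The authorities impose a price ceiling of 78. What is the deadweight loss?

506.25

Competitive equilibrium: 99 − 0.06q = 74 + 0.02q → q* = 312.5, p* = 80.25.
At the ceiling p = 78, quantity supplied = (78 − 74)/0.02 = 200.
Willingness to pay at q' = 200: 99 − 0.06·200 = 87.
Δq = 312.5 − 200 = 112.5; wedge = 87 − 78 = 9.
The triangle = ½ × 112.5 × 9 = 506.25.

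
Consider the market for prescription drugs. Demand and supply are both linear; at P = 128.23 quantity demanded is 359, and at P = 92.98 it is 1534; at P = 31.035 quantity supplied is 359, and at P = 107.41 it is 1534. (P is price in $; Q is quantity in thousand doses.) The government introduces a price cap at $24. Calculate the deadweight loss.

$60796.26 thousand

Demand slope = (92.98 − 128.23)/(1534 − 359) = −0.03, so P = 139 − 0.03Q.
Supply slope = (107.41 − 31.035)/(1534 − 359) = 0.065, so P = 7.7 + 0.065Q.
Competitive equilibrium: 139 − 0.03Q = 7.7 + 0.065Q → Q* = 1382.10526, P* = 97.53684.
At the ceiling P = 24, quantity supplied = (24 − 7.7)/0.065 = 250.76923.
Willingness to pay at Q' = 250.76923: 139 − 0.03·250.76923 = 131.47692.
ΔQ = 1382.10526 − 250.76923 = 1131.33603; wedge = 131.47692 − 24 = 107.47692.
Welfare loss = ½ × 1131.33603 × 107.47692 = $60796.26 thousand.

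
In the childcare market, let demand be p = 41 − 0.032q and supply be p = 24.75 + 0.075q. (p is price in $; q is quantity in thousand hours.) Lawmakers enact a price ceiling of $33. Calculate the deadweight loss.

$93.79 thousand

Competitive equilibrium: 41 − 0.032q = 24.75 + 0.075q → q* = 151.8692, p* = 36.1402.
At the ceiling p = 33, quantity supplied = (33 − 24.75)/0.075 = 110.
Willingness to pay at q' = 110: 41 − 0.032·110 = 37.48.
Δq = 151.8692 − 110 = 41.8692; wedge = 37.48 − 33 = 4.48.
DWL = ½ × 41.8692 × 4.48 = $93.79 thousand.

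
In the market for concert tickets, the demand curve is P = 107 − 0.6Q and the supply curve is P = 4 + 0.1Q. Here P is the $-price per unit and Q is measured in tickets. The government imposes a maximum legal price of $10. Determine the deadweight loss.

Competitive equilibrium: 107 − 0.6Q = 4 + 0.1Q → Q* = 147.1429, P* = 18.7143.
At the ceiling P = 10, quantity supplied = (10 − 4)/0.1 = 60.
Willingness to pay at Q' = 60: 107 − 0.6·60 = 71.
ΔQ = 147.1429 − 60 = 87.1429; wedge = 71 − 10 = 61.
Welfare loss = ½ × 87.1429 × 61 = $2657.86.

$2657.86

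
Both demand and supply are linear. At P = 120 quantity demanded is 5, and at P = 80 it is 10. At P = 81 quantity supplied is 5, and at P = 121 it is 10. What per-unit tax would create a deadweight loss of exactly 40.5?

36

Demand slope = (80 − 120)/(10 − 5) = −8, so P = 160 − 8Q.
Supply slope = (121 − 81)/(10 − 5) = 8, so P = 41 + 8Q.
Competitive equilibrium: 160 − 8Q = 41 + 8Q → Q* = 7.4375, P* = 100.5.
A tax t gives ΔQ = t/16 and wedge t, so DWL = t²/32.
t²/32 = 40.5 → t² = 1296 → t = 36.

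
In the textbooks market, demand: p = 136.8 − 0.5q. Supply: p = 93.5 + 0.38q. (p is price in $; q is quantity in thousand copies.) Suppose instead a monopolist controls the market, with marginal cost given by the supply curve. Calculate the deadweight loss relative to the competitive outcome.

$139.84 thousand

Competitive equilibrium: 136.8 − 0.5q = 93.5 + 0.38q → q* = 49.2045, p* = 112.1977.
Marginal revenue: MR = 136.8 − q. Set MR = MC: 136.8 − q = 93.5 + 0.38q → q_m = 31.3768.
Price p_m = 136.8 − 0.5·31.3768 = 121.1116; MC(q_m) = 93.5 + 0.38·31.3768 = 105.4232.
Competitive q* = 49.2045, so Δq = 17.8277; wedge = 121.1116 − 105.4232 = 15.6884.
Welfare loss = ½ × 17.8277 × 15.6884 = $139.84 thousand.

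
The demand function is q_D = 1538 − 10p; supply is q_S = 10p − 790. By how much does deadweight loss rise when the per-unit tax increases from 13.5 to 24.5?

1045

In inverse form: demand p = 153.8 − 0.1q, supply p = 79 + 0.1q.
Competitive equilibrium: 153.8 − 0.1q = 79 + 0.1q → q* = 374, p* = 116.4.
For a per-unit tax t: Δq = t/0.2, so DWL = ½·t·(t/0.2) = t²/0.4.
At t = 13.5: DWL = 455.625. At t = 24.5: DWL = 1500.625.
Increase = 1500.625 − 455.625 = 1045.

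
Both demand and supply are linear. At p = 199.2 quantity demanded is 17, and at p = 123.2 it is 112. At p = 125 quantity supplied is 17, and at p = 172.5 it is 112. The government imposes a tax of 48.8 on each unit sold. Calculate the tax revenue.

Demand slope = (123.2 − 199.2)/(112 − 17) = −0.8, so p = 212.8 − 0.8q.
Supply slope = (172.5 − 125)/(112 − 17) = 0.5, so p = 116.5 + 0.5q.
Competitive equilibrium: 212.8 − 0.8q = 116.5 + 0.5q → q* = 74.0769, p* = 153.5385.
With the tax, the buyer price exceeds the seller price by 48.8: (212.8 − 0.8q) − (116.5 + 0.5q) = 48.8 → q' = 36.5385.
Tax revenue = 48.8 × 36.5385 = 1783.08.

1783.08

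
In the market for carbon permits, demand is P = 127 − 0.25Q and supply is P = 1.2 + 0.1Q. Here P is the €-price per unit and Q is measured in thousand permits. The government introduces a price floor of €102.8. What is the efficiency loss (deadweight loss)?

Competitive equilibrium: 127 − 0.25Q = 1.2 + 0.1Q → Q* = 359.4286, P* = 37.1429.
At the floor P = 102.8, quantity demanded = (127 − 102.8)/0.25 = 96.8.
Sellers' marginal cost at Q' = 96.8: 1.2 + 0.1·96.8 = 10.88.
ΔQ = 359.4286 − 96.8 = 262.6286; wedge = 102.8 − 10.88 = 91.92.
DWL = ½ × 262.6286 × 91.92 = €12070.41 thousand.

€12070.41 thousand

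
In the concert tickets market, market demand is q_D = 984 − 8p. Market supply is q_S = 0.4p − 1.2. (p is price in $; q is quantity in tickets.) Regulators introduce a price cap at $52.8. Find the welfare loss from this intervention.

In inverse form: demand p = 123 − 0.125q, supply p = 3 + 2.5q.
Competitive equilibrium: 123 − 0.125q = 3 + 2.5q → q* = 45.7143, p* = 117.2857.
At the ceiling p = 52.8, quantity supplied = (52.8 − 3)/2.5 = 19.92.
Willingness to pay at q' = 19.92: 123 − 0.125·19.92 = 120.51.
Δq = 45.7143 − 19.92 = 25.7943; wedge = 120.51 − 52.8 = 67.71.
DWL = ½ × 25.7943 × 67.71 = $873.27.

$873.27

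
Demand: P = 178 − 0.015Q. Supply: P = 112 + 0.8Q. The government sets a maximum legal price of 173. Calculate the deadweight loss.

9.12

Competitive equilibrium: 178 − 0.015Q = 112 + 0.8Q → Q* = 80.9816, P* = 176.7853.
At the ceiling P = 173, quantity supplied = (173 − 112)/0.8 = 76.25.
Willingness to pay at Q' = 76.25: 178 − 0.015·76.25 = 176.8563.
ΔQ = 80.9816 − 76.25 = 4.7316; wedge = 176.8563 − 173 = 3.8563.
Welfare loss = ½ × 4.7316 × 3.8563 = 9.12.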